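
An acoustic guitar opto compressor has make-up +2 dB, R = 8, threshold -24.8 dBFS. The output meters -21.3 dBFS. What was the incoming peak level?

-12.8 dBFS

Before make-up, the level was -21.3 − 2 = -23.3 dBFS.
The compressed level sits -23.3 − (-24.8) = 1.5 dB over threshold.
Undo the ratio: input overshoot = 1.5 × 8 = 12 dB, giving input = -12.8 dBFS.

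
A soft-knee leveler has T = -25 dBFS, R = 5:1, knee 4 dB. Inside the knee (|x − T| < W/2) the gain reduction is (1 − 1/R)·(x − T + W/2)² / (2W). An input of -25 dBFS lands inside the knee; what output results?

-25.4 dBFS

x − T + W/2 = -25 − (-25) + 2 = 2.
GR = (1 − 1/5) × 2² / 8 = 0.8 × 4 / 8 = 0.4 dB.
Output = -25 − 0.4 = -25.4 dBFS.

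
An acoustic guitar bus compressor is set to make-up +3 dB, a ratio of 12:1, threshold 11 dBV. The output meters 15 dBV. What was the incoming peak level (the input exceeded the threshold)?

Remove make-up: 15 − 3 = 12 dBV.
The compressed level sits 12 − 11 = 1 dB over threshold.
Input overshoot = R × output overshoot = 12 dB → input = 11 + 12 = 23 dBV.

23 dBV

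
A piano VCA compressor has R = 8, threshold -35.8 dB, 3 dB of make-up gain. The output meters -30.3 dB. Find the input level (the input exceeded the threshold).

-15.8 dB

Before make-up, the level was -30.3 − 3 = -33.3 dB.
That's 2.5 dB above the -35.8 dB threshold.
Input overshoot = R × output overshoot = 20 dB → input = -35.8 + 20 = -15.8 dB.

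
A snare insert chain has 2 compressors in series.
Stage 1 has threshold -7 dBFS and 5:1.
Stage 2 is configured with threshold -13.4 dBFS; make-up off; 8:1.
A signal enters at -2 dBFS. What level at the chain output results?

-12.475 dBFS

Stage 1: overshoot 5 dB → 5/5 = 1 dB → -6 dBFS.
Stage 2: -6 dBFS is 7.4 dB over -13.4 dBFS; at 8:1 that becomes 0.925 dB over, giving -12.475 dBFS.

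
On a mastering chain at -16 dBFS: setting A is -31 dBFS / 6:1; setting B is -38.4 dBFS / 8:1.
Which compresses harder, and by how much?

A: GR = 15 − 15/6 = 12.5 dB.
B: GR = 22.4 − 22.4/8 = 19.6 dB.
B reduces 7.1 dB more.

B, by 7.1 dB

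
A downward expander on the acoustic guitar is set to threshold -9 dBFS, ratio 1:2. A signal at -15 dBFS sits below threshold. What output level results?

-21 dBFS

The input is 6 dB below the -9 dBFS threshold.
A 1:2 expander multiplies undershoot by 2: 6 × 2 = 12 dB below threshold.
Output = -9 − 12 = -21 dBFS.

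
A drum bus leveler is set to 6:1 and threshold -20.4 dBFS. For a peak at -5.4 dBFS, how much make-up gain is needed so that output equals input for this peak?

12.5 dB

Without make-up, output = threshold + overshoot/6 = -20.4 + 2.5 = -17.9 dBFS.
Gap to target: 12.5 dB.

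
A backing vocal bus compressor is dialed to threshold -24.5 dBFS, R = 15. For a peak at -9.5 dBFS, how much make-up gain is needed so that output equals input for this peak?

14 dB

Overshoot 15 dB → 15/15 = 1 dB after compression, so the compressed level is -24.5 + 1 = -23.5 dBFS.
Make-up = target − compressed = -9.5 − (-23.5) = 14 dB.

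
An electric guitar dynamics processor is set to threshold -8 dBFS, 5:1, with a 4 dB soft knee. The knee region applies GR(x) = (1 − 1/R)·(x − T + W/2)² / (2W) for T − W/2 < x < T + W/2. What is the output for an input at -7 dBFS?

-7.9 dBFS

x − T + W/2 = -7 − (-8) + 2 = 3.
GR = (1 − 1/5) × 3² / 8 = 0.8 × 9 / 8 = 0.9 dB.
Output = -7 − 0.9 = -7.9 dBFS.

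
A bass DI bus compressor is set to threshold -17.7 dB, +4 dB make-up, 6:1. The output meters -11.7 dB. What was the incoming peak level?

-5.7 dB

Remove make-up: -11.7 − 4 = -15.7 dB.
That's 2 dB above the -17.7 dB threshold.
Input overshoot = R × output overshoot = 12 dB → input = -17.7 + 12 = -5.7 dB.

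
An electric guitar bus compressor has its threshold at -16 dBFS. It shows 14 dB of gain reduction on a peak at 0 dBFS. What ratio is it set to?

Input overshoot = 0 − (-16) = 16 dB.
Output overshoot = 16 − 14 = 2 dB.
Ratio = input overshoot / output overshoot = 16 / 2 = 8.

8:1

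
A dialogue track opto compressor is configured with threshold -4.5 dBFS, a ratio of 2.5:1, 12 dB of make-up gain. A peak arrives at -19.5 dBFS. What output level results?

-7.5 dBFS

-19.5 dBFS is 15 dB below the -4.5 dBFS threshold, so no gain reduction is applied.
Make-up gain adds 12 dB: -19.5 + 12 = -7.5 dBFS.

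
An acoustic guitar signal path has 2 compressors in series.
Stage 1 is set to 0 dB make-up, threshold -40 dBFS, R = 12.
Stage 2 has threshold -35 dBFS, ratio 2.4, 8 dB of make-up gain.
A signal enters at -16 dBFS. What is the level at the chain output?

-30 dBFS

Stage 1: -16 dBFS is 24 dB over -40 dBFS; at 12:1 that becomes 2 dB over, giving -38 dBFS.
Stage 2: -38 dBFS ≤ -35 dBFS, so stage 2 doesn't engage; make-up brings it to -30 dBFS.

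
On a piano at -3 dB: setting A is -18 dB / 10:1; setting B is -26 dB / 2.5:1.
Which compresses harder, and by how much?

B, by 0.3 dB

A: GR = 15 − 15/10 = 13.5 dB.
B: GR = 23 − 23/2.5 = 13.8 dB.
B applies 0.3 dB more gain reduction.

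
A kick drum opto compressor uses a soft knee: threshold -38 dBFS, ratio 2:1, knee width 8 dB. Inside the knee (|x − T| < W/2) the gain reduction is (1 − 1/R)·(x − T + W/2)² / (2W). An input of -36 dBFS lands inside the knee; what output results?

-37.125 dBFS

x − T + W/2 = -36 − (-38) + 4 = 6.
GR = (1 − 1/2) × 6² / 16 = 0.5 × 36 / 16 = 1.125 dB.
Output = -36 − 1.125 = -37.125 dBFS.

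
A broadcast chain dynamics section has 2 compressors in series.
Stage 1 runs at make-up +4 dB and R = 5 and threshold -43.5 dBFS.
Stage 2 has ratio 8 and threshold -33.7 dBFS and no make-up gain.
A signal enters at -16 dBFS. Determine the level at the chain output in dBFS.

-34 dBFS

Stage 1: overshoot 27.5 dB → 27.5/5 = 5.5 dB → -38 dBFS; +4 dB make-up → -34 dBFS.
Stage 2: -34 dBFS ≤ -33.7 dBFS, so stage 2 doesn't engage; output -34 dBFS.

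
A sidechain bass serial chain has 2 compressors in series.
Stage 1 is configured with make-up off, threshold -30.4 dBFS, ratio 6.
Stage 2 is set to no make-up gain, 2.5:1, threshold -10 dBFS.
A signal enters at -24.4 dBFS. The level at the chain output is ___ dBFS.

-29.4 dBFS

Stage 1: -24.4 dBFS is 6 dB over -30.4 dBFS; at 6:1 that becomes 1 dB over, giving -29.4 dBFS.
Stage 2: -29.4 dBFS ≤ -10 dBFS, so stage 2 doesn't engage; output -29.4 dBFS.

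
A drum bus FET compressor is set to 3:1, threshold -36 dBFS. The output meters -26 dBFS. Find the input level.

The compressed level sits -26 − (-36) = 10 dB over threshold.
Undo the ratio: input overshoot = 10 × 3 = 30 dB, giving input = -6 dBFS.

-6 dBFS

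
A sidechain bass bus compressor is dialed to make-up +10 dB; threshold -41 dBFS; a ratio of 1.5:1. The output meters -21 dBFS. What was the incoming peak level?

-26 dBFS

Remove make-up: -21 − 10 = -31 dBFS.
The compressed level sits -31 − (-41) = 10 dB over threshold.
Before 1.5:1 compression the overshoot was 10 × 1.5 = 15 dB, so input = -41 + 15 = -26 dBFS.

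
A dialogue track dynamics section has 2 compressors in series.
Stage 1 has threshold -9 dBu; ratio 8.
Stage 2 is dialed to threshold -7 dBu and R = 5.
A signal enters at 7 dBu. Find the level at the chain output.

-7 dBu

Stage 1: overshoot 16 dB → 16/8 = 2 dB → -7 dBu.
Stage 2: below threshold (-7 ≤ -7); passes unchanged; output -7 dBu.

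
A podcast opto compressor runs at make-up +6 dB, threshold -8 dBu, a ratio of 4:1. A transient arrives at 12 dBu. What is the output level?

3 dBu

The input is 20 dB above the -8 dBu threshold.
The 20 dB excess becomes 5 dB after 4:1 reduction.
Output = -8 + 5 = -3 dBu; make-up adds 6 dB, giving 3 dBu.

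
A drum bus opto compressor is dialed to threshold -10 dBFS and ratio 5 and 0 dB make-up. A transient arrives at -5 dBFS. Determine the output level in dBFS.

-9 dBFS

-5 dBFS sits 5 dB over threshold.
5:1 compression reduces that to 5/5 = 1 dB over.
That puts the output at -9 dBFS.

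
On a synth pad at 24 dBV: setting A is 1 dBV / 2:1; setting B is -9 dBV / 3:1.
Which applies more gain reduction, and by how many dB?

A: GR = 23 − 23/2 = 11.5 dB.
B: GR = 33 − 33/3 = 22 dB.
B reduces 10.5 dB more.

B, by 10.5 dB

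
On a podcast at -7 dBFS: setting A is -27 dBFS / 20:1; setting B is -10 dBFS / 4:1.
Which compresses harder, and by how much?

A: 20 dB over, compressed to 1 dB over, so 19 dB of GR.
B: 3 dB over, compressed to 0.75 dB over, so 2.25 dB of GR.
Difference: 16.75 dB in favour of A.

A, by 16.75 dB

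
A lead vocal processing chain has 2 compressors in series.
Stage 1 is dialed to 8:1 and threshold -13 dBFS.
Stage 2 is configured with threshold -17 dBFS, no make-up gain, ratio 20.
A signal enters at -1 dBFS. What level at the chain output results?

Stage 1: 12 dB above -13 dBFS, reduced 8:1 to 1.5 dB above → -11.5 dBFS.
Stage 2: 5.5 dB above -17 dBFS, reduced 20:1 to 0.275 dB above → -16.725 dBFS.

-16.725 dBFS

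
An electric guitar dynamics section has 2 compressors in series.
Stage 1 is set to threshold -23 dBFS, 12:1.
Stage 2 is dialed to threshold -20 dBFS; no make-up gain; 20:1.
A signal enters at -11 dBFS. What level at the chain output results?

Stage 1: -11 dBFS is 12 dB over -23 dBFS; at 12:1 that becomes 1 dB over, giving -22 dBFS.
Stage 2: -22 dBFS is at or below the -20 dBFS threshold — no compression; output -22 dBFS.

-22 dBFS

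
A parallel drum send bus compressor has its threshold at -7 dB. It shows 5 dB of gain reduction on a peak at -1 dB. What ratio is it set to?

6:1

Input overshoot = -1 − (-7) = 6 dB.
Output overshoot = 6 − 5 = 1 dB.
Ratio = input overshoot / output overshoot = 6 / 1 = 6.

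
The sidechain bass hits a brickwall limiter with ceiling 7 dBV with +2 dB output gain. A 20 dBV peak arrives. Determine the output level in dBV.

A brickwall limiter is an ∞:1 compressor: any input above the ceiling is clamped to 7 dBV.
Output gain then adds 2 dB: 7 + 2 = 9 dBV.

9 dBV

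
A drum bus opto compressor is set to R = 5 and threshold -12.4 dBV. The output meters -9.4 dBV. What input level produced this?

2.6 dBV

Post-compression overshoot = -9.4 − (-12.4) = 3 dB.
Undo the ratio: input overshoot = 3 × 5 = 15 dB, giving input = 2.6 dBV.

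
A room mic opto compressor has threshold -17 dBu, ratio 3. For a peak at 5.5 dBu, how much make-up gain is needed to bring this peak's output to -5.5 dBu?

The peak compresses to -17 + 22.5/3 = -9.5 dBu.
To reach -5.5 dBu requires -5.5 − (-9.5) = 4 dB of make-up.

4 dB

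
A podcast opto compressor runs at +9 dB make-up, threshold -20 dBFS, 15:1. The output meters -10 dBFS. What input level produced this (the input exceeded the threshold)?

-5 dBFS

Before make-up, the level was -10 − 9 = -19 dBFS.
The compressed level sits -19 − (-20) = 1 dB over threshold.
Undo the ratio: input overshoot = 1 × 15 = 15 dB, giving input = -5 dBFS.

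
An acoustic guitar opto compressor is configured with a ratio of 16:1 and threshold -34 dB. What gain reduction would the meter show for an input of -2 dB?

30 dB

The signal is 32 dB above threshold.
After 16:1 compression the overshoot becomes 32/16 = 2 dB.
Gain reduction = 32 − 2 = 30 dB.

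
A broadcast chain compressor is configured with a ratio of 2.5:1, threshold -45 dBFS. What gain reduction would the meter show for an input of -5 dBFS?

Overshoot = -5 − (-45) = 40 dB.
A 2.5:1 ratio leaves 16 dB of that excess.
So the signal is attenuated by 40 − 16 = 24 dB.

24 dB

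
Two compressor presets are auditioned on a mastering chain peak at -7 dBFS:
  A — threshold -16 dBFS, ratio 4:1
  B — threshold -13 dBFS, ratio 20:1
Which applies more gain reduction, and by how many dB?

A, by 1.05 dB

A: GR = 9 − 9/4 = 6.75 dB.
B: GR = 6 − 6/20 = 5.7 dB.
A reduces 1.05 dB more.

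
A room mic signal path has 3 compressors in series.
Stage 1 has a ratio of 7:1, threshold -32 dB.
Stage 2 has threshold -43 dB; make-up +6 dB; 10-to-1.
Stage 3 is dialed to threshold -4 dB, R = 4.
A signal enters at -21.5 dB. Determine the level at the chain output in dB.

-35.75 dB

Stage 1: -21.5 dB is 10.5 dB over -32 dB; at 7:1 that becomes 1.5 dB over, giving -30.5 dB.
Stage 2: overshoot 12.5 dB → 12.5/10 = 1.25 dB → -41.75 dB; +6 dB make-up → -35.75 dB.
Stage 3: -35.75 dB is at or below the -4 dB threshold — no compression; output -35.75 dB.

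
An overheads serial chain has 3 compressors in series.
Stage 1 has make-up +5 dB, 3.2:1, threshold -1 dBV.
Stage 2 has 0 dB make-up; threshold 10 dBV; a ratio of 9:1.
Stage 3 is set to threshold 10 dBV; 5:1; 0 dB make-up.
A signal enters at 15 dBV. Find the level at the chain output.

9 dBV

Stage 1: overshoot 16 dB → 16/3.2 = 5 dB → 4 dBV; +5 dB make-up → 9 dBV.
Stage 2: 9 dBV is at or below the 10 dBV threshold — no compression; output 9 dBV.
Stage 3: 9 dBV ≤ 10 dBV, so stage 3 doesn't engage; output 9 dBV.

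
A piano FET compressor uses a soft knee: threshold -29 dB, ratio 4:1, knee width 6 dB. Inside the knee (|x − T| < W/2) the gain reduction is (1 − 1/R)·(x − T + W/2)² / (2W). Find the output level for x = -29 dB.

x − T + W/2 = -29 − (-29) + 3 = 3.
GR = (1 − 1/4) × 3² / 12 = 0.75 × 9 / 12 = 0.5625 dB.
Output = -29 − 0.5625 = -29.5625 dB.

-29.5625 dB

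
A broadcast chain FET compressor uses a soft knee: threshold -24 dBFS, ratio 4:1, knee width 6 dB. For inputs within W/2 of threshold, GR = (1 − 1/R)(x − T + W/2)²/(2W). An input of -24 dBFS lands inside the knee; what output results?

x − T + W/2 = -24 − (-24) + 3 = 3.
GR = (1 − 1/4) × 3² / 12 = 0.75 × 9 / 12 = 0.5625 dB.
Output = -24 − 0.5625 = -24.5625 dBFS.

-24.5625 dBFS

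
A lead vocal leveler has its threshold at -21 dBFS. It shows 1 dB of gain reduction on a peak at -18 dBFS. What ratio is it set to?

1.5:1

Input overshoot = -18 − (-21) = 3 dB.
Output overshoot = 3 − 1 = 2 dB.
Ratio = input overshoot / output overshoot = 3 / 2 = 1.5.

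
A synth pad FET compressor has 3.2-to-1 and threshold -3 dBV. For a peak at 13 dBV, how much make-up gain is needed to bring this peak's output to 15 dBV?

Without make-up, output = threshold + overshoot/3.2 = -3 + 5 = 2 dBV.
Gap to target: 13 dB.

13 dB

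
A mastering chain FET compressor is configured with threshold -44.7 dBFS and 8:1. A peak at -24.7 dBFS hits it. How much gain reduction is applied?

17.5 dB

The signal is 20 dB above threshold.
A 8:1 ratio leaves 2.5 dB of that excess.
GR = overshoot in − overshoot out = 20 − 2.5 = 17.5 dB.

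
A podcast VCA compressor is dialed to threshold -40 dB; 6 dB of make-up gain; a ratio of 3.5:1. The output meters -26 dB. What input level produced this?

-12 dB

Remove make-up: -26 − 6 = -32 dB.
Post-compression overshoot = -32 − (-40) = 8 dB.
Input overshoot = R × output overshoot = 28 dB → input = -40 + 28 = -12 dB.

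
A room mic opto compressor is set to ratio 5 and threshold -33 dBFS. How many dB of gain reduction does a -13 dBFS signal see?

16 dB

-13 dBFS exceeds the threshold by 20 dB.
After 5:1 compression the overshoot becomes 20/5 = 4 dB.
Gain reduction = 20 − 4 = 16 dB.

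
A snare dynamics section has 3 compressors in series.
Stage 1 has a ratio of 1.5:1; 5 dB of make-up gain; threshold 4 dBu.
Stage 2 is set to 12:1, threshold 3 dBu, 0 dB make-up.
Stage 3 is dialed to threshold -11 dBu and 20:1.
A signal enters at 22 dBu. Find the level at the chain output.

Stage 1: 22 dBu is 18 dB over 4 dBu; at 1.5:1 that becomes 12 dB over, giving 16 dBu; +5 dB make-up → 21 dBu.
Stage 2: overshoot 18 dB → 18/12 = 1.5 dB → 4.5 dBu.
Stage 3: 15.5 dB above -11 dBu, reduced 20:1 to 0.775 dB above → -10.225 dBu.

-10.225 dBu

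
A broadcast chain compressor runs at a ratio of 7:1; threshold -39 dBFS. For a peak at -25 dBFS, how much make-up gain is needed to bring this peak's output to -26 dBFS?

11 dB

The peak compresses to -39 + 14/7 = -37 dBFS.
To reach -26 dBFS requires -26 − (-37) = 11 dB of make-up.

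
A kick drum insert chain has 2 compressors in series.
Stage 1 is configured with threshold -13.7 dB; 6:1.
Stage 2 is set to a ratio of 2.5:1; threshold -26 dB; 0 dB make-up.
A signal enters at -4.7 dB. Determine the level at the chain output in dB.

Stage 1: -4.7 dB is 9 dB over -13.7 dB; at 6:1 that becomes 1.5 dB over, giving -12.2 dB.
Stage 2: 13.8 dB above -26 dB, reduced 2.5:1 to 5.52 dB above → -20.48 dB.

-20.48 dB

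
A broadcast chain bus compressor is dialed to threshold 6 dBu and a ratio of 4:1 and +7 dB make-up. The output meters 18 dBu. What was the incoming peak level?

26 dBu

Stripping the +7 dB make-up gives 11 dBu at the gain stage.
The compressed level sits 11 − 6 = 5 dB over threshold.
Undo the ratio: input overshoot = 5 × 4 = 20 dB, giving input = 26 dBu.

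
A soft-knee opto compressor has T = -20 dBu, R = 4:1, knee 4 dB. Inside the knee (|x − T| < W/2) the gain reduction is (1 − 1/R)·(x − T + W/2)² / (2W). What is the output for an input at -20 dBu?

-20.375 dBu

x − T + W/2 = -20 − (-20) + 2 = 2.
GR = (1 − 1/4) × 2² / 8 = 0.75 × 4 / 8 = 0.375 dB.
Output = -20 − 0.375 = -20.375 dBu.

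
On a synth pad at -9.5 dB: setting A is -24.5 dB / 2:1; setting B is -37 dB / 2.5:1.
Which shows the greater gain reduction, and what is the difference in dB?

A: 15 dB over, compressed to 7.5 dB over, so 7.5 dB of GR.
B: 27.5 dB over, compressed to 11 dB over, so 16.5 dB of GR.
B applies 9 dB more gain reduction.

B, by 9 dB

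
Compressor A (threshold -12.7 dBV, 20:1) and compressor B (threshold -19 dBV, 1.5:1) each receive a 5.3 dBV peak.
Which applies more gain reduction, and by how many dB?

A: 18 dB over, compressed to 0.9 dB over, so 17.1 dB of GR.
B: 24.3 dB over, compressed to 16.2 dB over, so 8.1 dB of GR.
A applies 9 dB more gain reduction.

A, by 9 dB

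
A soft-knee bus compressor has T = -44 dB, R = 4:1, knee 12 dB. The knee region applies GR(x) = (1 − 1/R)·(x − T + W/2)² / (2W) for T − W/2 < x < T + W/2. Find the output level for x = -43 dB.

x − T + W/2 = -43 − (-44) + 6 = 7.
GR = (1 − 1/4) × 7² / 24 = 0.75 × 49 / 24 = 1.53125 dB.
Output = -43 − 1.53125 = -44.53125 dB.

-44.53125 dB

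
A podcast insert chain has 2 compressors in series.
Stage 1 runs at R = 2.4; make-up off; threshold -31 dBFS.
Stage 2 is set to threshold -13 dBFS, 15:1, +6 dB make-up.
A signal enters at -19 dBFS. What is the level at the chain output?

-20 dBFS

Stage 1: overshoot 12 dB → 12/2.4 = 5 dB → -26 dBFS.
Stage 2: below threshold (-26 ≤ -13); passes unchanged; make-up brings it to -20 dBFS.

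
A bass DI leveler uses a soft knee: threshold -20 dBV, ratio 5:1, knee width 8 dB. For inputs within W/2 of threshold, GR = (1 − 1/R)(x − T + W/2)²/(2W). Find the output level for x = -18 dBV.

-19.8 dBV

x − T + W/2 = -18 − (-20) + 4 = 6.
GR = (1 − 1/5) × 6² / 16 = 0.8 × 36 / 16 = 1.8 dB.
Output = -18 − 1.8 = -19.8 dBV.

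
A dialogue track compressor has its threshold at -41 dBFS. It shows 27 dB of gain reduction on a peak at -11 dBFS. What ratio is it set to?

10:1

Input overshoot = -11 − (-41) = 30 dB.
Output overshoot = 30 − 27 = 3 dB.
Ratio = input overshoot / output overshoot = 30 / 3 = 10.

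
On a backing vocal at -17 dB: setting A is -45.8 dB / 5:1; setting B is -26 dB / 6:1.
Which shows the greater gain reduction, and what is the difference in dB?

A: overshoot 28.8 dB → output overshoot 5.76 dB → GR 23.04 dB.
B: overshoot 9 dB → output overshoot 1.5 dB → GR 7.5 dB.
Difference: 15.54 dB in favour of A.

A, by 15.54 dB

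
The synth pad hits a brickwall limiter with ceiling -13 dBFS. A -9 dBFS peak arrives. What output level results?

-13 dBFS

The limiter clamps the peak to its -13 dBFS ceiling.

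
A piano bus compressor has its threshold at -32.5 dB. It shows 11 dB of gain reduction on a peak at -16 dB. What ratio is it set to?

Input overshoot = -16 − (-32.5) = 16.5 dB.
Output overshoot = 16.5 − 11 = 5.5 dB.
Ratio = input overshoot / output overshoot = 16.5 / 5.5 = 3.

3:1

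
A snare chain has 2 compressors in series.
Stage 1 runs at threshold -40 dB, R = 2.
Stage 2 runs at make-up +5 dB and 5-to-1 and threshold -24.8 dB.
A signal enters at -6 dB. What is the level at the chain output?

-19.44 dB

Stage 1: overshoot 34 dB → 34/2 = 17 dB → -23 dB.
Stage 2: -23 dB is 1.8 dB over -24.8 dB; at 5:1 that becomes 0.36 dB over, giving -24.44 dB; +5 dB make-up → -19.44 dB.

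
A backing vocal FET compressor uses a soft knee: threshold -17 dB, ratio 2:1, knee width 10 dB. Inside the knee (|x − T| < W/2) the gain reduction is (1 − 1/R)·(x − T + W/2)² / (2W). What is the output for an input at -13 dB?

x − T + W/2 = -13 − (-17) + 5 = 9.
GR = (1 − 1/2) × 9² / 20 = 0.5 × 81 / 20 = 2.025 dB.
Output = -13 − 2.025 = -15.025 dB.

-15.025 dB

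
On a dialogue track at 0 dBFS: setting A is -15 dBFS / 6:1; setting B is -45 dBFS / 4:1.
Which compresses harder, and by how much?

A: 15 dB over, compressed to 2.5 dB over, so 12.5 dB of GR.
B: 45 dB over, compressed to 11.25 dB over, so 33.75 dB of GR.
B applies 21.25 dB more gain reduction.

B, by 21.25 dB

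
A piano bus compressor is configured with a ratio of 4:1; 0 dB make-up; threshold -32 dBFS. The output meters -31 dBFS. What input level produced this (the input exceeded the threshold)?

-28 dBFS

That's 1 dB above the -32 dBFS threshold.
Before 4:1 compression the overshoot was 1 × 4 = 4 dB, so input = -32 + 4 = -28 dBFS.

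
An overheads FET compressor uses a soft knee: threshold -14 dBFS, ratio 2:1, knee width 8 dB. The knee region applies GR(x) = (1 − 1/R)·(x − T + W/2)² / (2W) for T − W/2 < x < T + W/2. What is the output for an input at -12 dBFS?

x − T + W/2 = -12 − (-14) + 4 = 6.
GR = (1 − 1/2) × 6² / 16 = 0.5 × 36 / 16 = 1.125 dB.
Output = -12 − 1.125 = -13.125 dBFS.

-13.125 dBFS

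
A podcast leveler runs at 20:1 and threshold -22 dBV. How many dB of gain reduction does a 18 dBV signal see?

38 dB

Overshoot = 18 − (-22) = 40 dB.
After 20:1 compression the overshoot becomes 40/20 = 2 dB.
GR = overshoot in − overshoot out = 40 − 2 = 38 dB.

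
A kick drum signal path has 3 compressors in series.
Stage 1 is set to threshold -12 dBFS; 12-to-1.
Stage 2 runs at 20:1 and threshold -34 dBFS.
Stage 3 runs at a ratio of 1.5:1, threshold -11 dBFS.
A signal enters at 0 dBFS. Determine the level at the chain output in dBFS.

-32.85 dBFS

Stage 1: overshoot 12 dB → 12/12 = 1 dB → -11 dBFS.
Stage 2: overshoot 23 dB → 23/20 = 1.15 dB → -32.85 dBFS.
Stage 3: -32.85 dBFS ≤ -11 dBFS, so stage 3 doesn't engage; output -32.85 dBFS.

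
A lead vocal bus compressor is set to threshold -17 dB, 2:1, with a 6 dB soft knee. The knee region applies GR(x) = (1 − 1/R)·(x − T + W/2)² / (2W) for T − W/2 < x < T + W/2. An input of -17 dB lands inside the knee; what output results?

-17.375 dB

x − T + W/2 = -17 − (-17) + 3 = 3.
GR = (1 − 1/2) × 3² / 12 = 0.5 × 9 / 12 = 0.375 dB.
Output = -17 − 0.375 = -17.375 dB.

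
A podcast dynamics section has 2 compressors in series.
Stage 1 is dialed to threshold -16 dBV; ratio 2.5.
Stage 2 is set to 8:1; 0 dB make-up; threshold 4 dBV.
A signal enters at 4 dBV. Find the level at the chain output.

Stage 1: 20 dB above -16 dBV, reduced 2.5:1 to 8 dB above → -8 dBV.
Stage 2: -8 dBV ≤ 4 dBV, so stage 2 doesn't engage; output -8 dBV.

-8 dBV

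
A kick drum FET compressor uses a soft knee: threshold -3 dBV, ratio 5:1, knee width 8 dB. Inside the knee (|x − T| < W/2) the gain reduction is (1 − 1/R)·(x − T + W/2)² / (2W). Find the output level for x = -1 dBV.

-2.8 dBV

x − T + W/2 = -1 − (-3) + 4 = 6.
GR = (1 − 1/5) × 6² / 16 = 0.8 × 36 / 16 = 1.8 dB.
Output = -1 − 1.8 = -2.8 dBV.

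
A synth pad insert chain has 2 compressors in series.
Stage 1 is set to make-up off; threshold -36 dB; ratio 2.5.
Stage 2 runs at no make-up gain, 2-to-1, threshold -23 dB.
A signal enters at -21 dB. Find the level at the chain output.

-30 dB

Stage 1: -21 dB is 15 dB over -36 dB; at 2.5:1 that becomes 6 dB over, giving -30 dB.
Stage 2: -30 dB is at or below the -23 dB threshold — no compression; output -30 dB.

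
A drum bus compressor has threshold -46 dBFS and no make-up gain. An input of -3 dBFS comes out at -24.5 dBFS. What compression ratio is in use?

2:1

Input overshoot = -3 − (-46) = 43 dB; output overshoot = -24.5 − (-46) = 21.5 dB.
Ratio = 43 / 21.5 = 2.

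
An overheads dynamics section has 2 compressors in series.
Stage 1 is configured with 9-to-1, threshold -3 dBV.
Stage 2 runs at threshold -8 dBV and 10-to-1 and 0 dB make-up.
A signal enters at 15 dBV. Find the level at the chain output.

-7.3 dBV

Stage 1: 15 dBV is 18 dB over -3 dBV; at 9:1 that becomes 2 dB over, giving -1 dBV.
Stage 2: -1 dBV is 7 dB over -8 dBV; at 10:1 that becomes 0.7 dB over, giving -7.3 dBV.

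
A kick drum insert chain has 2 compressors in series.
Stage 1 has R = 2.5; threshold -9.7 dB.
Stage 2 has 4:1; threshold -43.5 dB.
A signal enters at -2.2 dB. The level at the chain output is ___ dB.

Stage 1: -2.2 dB is 7.5 dB over -9.7 dB; at 2.5:1 that becomes 3 dB over, giving -6.7 dB.
Stage 2: overshoot 36.8 dB → 36.8/4 = 9.2 dB → -34.3 dB.

-34.3 dB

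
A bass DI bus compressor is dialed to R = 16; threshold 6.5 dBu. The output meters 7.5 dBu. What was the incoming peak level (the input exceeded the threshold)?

22.5 dBu

Post-compression overshoot = 7.5 − 6.5 = 1 dB.
Before 16:1 compression the overshoot was 1 × 16 = 16 dB, so input = 6.5 + 16 = 22.5 dBu.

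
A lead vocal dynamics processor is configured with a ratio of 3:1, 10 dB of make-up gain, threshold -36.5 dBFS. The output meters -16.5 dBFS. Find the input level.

Before make-up, the level was -16.5 − 10 = -26.5 dBFS.
The compressed level sits -26.5 − (-36.5) = 10 dB over threshold.
Before 3:1 compression the overshoot was 10 × 3 = 30 dB, so input = -36.5 + 30 = -6.5 dBFS.

-6.5 dBFS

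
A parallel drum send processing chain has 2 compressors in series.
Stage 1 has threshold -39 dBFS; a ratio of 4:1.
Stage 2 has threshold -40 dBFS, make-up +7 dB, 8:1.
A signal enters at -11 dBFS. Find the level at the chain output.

Stage 1: -11 dBFS is 28 dB over -39 dBFS; at 4:1 that becomes 7 dB over, giving -32 dBFS.
Stage 2: 8 dB above -40 dBFS, reduced 8:1 to 1 dB above → -39 dBFS; +7 dB make-up → -32 dBFS.

-32 dBFS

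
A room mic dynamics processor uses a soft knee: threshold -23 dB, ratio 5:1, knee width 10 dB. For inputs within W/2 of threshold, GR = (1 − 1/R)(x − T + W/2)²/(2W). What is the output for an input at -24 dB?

x − T + W/2 = -24 − (-23) + 5 = 4.
GR = (1 − 1/5) × 4² / 20 = 0.8 × 16 / 20 = 0.64 dB.
Output = -24 − 0.64 = -24.64 dB.

-24.64 dB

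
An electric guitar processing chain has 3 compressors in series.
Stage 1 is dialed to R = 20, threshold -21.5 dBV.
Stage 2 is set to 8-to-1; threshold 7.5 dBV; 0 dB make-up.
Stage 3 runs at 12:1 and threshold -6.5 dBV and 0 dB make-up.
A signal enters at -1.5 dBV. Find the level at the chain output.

-20.5 dBV

Stage 1: 20 dB above -21.5 dBV, reduced 20:1 to 1 dB above → -20.5 dBV.
Stage 2: below threshold (-20.5 ≤ 7.5); passes unchanged; output -20.5 dBV.
Stage 3: -20.5 dBV is at or below the -6.5 dBV threshold — no compression; output -20.5 dBV.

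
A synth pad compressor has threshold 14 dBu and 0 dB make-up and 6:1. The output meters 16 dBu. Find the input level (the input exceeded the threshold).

Post-compression overshoot = 16 − 14 = 2 dB.
Before 6:1 compression the overshoot was 2 × 6 = 12 dB, so input = 14 + 12 = 26 dBu.

26 dBu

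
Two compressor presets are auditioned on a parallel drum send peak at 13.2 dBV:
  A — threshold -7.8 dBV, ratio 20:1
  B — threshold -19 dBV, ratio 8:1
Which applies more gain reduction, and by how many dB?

B, by 8.225 dB

A: overshoot 21 dB → output overshoot 1.05 dB → GR 19.95 dB.
B: overshoot 32.2 dB → output overshoot 4.025 dB → GR 28.175 dB.
B reduces 8.225 dB more.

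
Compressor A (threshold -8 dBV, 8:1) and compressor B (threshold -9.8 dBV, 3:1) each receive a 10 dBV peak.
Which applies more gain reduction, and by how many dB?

A, by 2.55 dB

A: GR = 18 − 18/8 = 15.75 dB.
B: GR = 19.8 − 19.8/3 = 13.2 dB.
Difference: 2.55 dB in favour of A.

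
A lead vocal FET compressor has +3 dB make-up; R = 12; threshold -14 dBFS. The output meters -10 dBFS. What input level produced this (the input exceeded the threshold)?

-2 dBFS

Remove make-up: -10 − 3 = -13 dBFS.
The compressed level sits -13 − (-14) = 1 dB over threshold.
Undo the ratio: input overshoot = 1 × 12 = 12 dB, giving input = -2 dBFS.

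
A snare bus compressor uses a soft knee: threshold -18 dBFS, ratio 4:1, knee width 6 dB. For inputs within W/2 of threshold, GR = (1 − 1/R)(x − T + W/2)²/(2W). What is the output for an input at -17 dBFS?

-18 dBFS

x − T + W/2 = -17 − (-18) + 3 = 4.
GR = (1 − 1/4) × 4² / 12 = 0.75 × 16 / 12 = 1 dB.
Output = -17 − 1 = -18 dBFS.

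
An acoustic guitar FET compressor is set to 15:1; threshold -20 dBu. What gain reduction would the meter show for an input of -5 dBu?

The signal is 15 dB above threshold.
After 15:1 compression the overshoot becomes 15/15 = 1 dB.
GR = overshoot in − overshoot out = 15 − 1 = 14 dB.

14 dB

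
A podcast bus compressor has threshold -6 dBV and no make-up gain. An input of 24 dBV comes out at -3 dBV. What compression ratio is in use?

10:1

Input overshoot = 24 − (-6) = 30 dB; output overshoot = -3 − (-6) = 3 dB.
Ratio = 30 / 3 = 10.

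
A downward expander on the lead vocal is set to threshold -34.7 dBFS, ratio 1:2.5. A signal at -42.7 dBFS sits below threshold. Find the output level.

-54.7 dBFS

Below threshold, a 1:2.5 expander applies gain = (2.5−1)×(T − x) of attenuation.
(2.5−1) × 8 = 12 dB, so output = -42.7 − 12 = -54.7 dBFS.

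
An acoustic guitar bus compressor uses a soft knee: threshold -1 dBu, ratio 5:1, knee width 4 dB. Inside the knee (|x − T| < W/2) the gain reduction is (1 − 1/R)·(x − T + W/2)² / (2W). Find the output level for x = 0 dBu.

-0.9 dBu

x − T + W/2 = 0 − (-1) + 2 = 3.
GR = (1 − 1/5) × 3² / 8 = 0.8 × 9 / 8 = 0.9 dB.
Output = 0 − 0.9 = -0.9 dBu.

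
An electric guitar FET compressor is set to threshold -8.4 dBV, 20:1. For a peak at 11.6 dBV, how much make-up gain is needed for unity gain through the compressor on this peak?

19 dB

Without make-up, output = threshold + overshoot/20 = -8.4 + 1 = -7.4 dBV.
Gap to target: 19 dB.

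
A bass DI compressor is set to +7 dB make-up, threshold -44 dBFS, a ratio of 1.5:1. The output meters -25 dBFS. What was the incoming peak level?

Remove make-up: -25 − 7 = -32 dBFS.
The compressed level sits -32 − (-44) = 12 dB over threshold.
Before 1.5:1 compression the overshoot was 12 × 1.5 = 18 dB, so input = -44 + 18 = -26 dBFS.

-26 dBFS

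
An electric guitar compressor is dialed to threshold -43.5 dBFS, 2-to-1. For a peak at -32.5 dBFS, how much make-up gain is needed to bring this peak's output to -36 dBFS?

Without make-up, output = threshold + overshoot/2 = -43.5 + 5.5 = -38 dBFS.
Gap to target: 2 dB.

2 dB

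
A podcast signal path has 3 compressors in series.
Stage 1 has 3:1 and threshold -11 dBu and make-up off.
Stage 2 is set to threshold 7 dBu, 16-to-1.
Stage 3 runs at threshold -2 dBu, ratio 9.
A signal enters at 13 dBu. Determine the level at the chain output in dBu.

-3 dBu

Stage 1: 13 dBu is 24 dB over -11 dBu; at 3:1 that becomes 8 dB over, giving -3 dBu.
Stage 2: -3 dBu is at or below the 7 dBu threshold — no compression; output -3 dBu.
Stage 3: below threshold (-3 ≤ -2); passes unchanged; output -3 dBu.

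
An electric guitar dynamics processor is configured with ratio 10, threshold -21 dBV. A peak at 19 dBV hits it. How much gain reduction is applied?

The signal is 40 dB above threshold.
At 10:1, output sits 40/10 = 4 dB above threshold.
GR = overshoot in − overshoot out = 40 − 4 = 36 dB.

36 dB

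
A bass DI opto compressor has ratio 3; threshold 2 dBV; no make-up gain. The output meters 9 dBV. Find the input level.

The compressed level sits 9 − 2 = 7 dB over threshold.
Before 3:1 compression the overshoot was 7 × 3 = 21 dB, so input = 2 + 21 = 23 dBV.

23 dBV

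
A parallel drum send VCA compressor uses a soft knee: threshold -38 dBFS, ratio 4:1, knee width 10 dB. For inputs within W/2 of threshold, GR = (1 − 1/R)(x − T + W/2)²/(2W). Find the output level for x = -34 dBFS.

x − T + W/2 = -34 − (-38) + 5 = 9.
GR = (1 − 1/4) × 9² / 20 = 0.75 × 81 / 20 = 3.0375 dB.
Output = -34 − 3.0375 = -37.0375 dBFS.

-37.0375 dBFS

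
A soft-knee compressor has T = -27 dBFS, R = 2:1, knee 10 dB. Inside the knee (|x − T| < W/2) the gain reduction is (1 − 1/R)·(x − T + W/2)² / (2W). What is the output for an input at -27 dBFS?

-27.625 dBFS

x − T + W/2 = -27 − (-27) + 5 = 5.
GR = (1 − 1/2) × 5² / 20 = 0.5 × 25 / 20 = 0.625 dB.
Output = -27 − 0.625 = -27.625 dBFS.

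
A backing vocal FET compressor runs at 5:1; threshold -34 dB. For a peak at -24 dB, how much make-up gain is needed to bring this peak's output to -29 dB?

Overshoot 10 dB → 10/5 = 2 dB after compression, so the compressed level is -34 + 2 = -32 dB.
Make-up = target − compressed = -29 − (-32) = 3 dB.

3 dB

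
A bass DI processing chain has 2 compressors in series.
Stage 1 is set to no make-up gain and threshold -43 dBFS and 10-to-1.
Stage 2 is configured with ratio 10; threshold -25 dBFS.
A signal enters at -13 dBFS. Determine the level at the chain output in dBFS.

-40 dBFS

Stage 1: overshoot 30 dB → 30/10 = 3 dB → -40 dBFS.
Stage 2: below threshold (-40 ≤ -25); passes unchanged; output -40 dBFS.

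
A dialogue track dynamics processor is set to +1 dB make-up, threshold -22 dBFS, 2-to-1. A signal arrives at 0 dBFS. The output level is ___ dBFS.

-10 dBFS

Overshoot: 0 − (-22) = 22 dB.
2:1 compression reduces that to 22/2 = 11 dB over.
Output = -22 + 11 = -11 dBFS; make-up adds 1 dB, giving -10 dBFS.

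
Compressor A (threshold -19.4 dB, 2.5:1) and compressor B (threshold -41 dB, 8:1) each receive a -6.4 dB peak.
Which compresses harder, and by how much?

A: 13 dB over, compressed to 5.2 dB over, so 7.8 dB of GR.
B: 34.6 dB over, compressed to 4.325 dB over, so 30.275 dB of GR.
B applies 22.475 dB more gain reduction.

B, by 22.475 dB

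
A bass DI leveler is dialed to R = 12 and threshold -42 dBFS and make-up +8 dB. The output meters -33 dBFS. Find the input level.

-30 dBFS

Remove make-up: -33 − 8 = -41 dBFS.
Post-compression overshoot = -41 − (-42) = 1 dB.
Before 12:1 compression the overshoot was 1 × 12 = 12 dB, so input = -42 + 12 = -30 dBFS.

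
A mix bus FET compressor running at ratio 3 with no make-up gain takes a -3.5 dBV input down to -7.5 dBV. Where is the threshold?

-9.5 dBV

Let T be the threshold. Output overshoot = (input overshoot)/R, so -7.5 − T = (-3.5 − T)/3.
3·(-7.5 − T) = -3.5 − T → 2·T = -22.5 − (-3.5) = -19.
T = -19/2 = -9.5 dBV.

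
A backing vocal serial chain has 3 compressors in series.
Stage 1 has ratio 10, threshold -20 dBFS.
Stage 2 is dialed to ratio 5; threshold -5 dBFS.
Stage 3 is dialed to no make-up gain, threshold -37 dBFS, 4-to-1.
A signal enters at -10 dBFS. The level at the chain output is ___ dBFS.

Stage 1: -10 dBFS is 10 dB over -20 dBFS; at 10:1 that becomes 1 dB over, giving -19 dBFS.
Stage 2: -19 dBFS ≤ -5 dBFS, so stage 2 doesn't engage; output -19 dBFS.
Stage 3: -19 dBFS is 18 dB over -37 dBFS; at 4:1 that becomes 4.5 dB over, giving -32.5 dBFS.

-32.5 dBFS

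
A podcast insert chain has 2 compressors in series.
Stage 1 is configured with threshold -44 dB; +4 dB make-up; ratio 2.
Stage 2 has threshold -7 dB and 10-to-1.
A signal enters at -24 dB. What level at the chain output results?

-30 dB

Stage 1: overshoot 20 dB → 20/2 = 10 dB → -34 dB; +4 dB make-up → -30 dB.
Stage 2: -30 dB is at or below the -7 dB threshold — no compression; output -30 dB.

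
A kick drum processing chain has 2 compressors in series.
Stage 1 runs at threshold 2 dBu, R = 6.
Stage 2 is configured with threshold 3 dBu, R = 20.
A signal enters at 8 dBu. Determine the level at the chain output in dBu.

3 dBu

Stage 1: overshoot 6 dB → 6/6 = 1 dB → 3 dBu.
Stage 2: 3 dBu ≤ 3 dBu, so stage 2 doesn't engage; output 3 dBu.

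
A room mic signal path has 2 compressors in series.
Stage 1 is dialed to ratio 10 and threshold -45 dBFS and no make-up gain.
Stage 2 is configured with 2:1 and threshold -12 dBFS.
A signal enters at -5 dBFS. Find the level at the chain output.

-41 dBFS

Stage 1: 40 dB above -45 dBFS, reduced 10:1 to 4 dB above → -41 dBFS.
Stage 2: -41 dBFS ≤ -12 dBFS, so stage 2 doesn't engage; output -41 dBFS.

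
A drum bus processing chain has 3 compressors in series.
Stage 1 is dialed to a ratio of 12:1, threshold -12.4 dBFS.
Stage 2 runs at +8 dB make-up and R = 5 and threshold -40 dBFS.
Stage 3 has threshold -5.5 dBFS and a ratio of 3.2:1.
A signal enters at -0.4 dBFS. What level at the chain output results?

-26.28 dBFS

Stage 1: -0.4 dBFS is 12 dB over -12.4 dBFS; at 12:1 that becomes 1 dB over, giving -11.4 dBFS.
Stage 2: overshoot 28.6 dB → 28.6/5 = 5.72 dB → -34.28 dBFS; +8 dB make-up → -26.28 dBFS.
Stage 3: below threshold (-26.28 ≤ -5.5); passes unchanged; output -26.28 dBFS.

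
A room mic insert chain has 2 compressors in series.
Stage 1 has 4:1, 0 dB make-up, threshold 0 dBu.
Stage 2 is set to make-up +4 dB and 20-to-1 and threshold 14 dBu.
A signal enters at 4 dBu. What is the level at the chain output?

5 dBu

Stage 1: 4 dB above 0 dBu, reduced 4:1 to 1 dB above → 1 dBu.
Stage 2: 1 dBu ≤ 14 dBu, so stage 2 doesn't engage; make-up brings it to 5 dBu.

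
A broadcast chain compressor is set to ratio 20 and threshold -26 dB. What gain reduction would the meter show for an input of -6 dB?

Overshoot = -6 − (-26) = 20 dB.
At 20:1, output sits 20/20 = 1 dB above threshold.
So the signal is attenuated by 20 − 1 = 19 dB.

19 dB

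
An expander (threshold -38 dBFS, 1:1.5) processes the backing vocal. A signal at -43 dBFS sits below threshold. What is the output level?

-45.5 dBFS

The input is 5 dB below the -38 dBFS threshold.
A 1:1.5 expander multiplies undershoot by 1.5: 5 × 1.5 = 7.5 dB below threshold.
Output = -38 − 7.5 = -45.5 dBFS.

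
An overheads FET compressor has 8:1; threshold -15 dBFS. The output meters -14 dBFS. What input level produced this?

The compressed level sits -14 − (-15) = 1 dB over threshold.
Undo the ratio: input overshoot = 1 × 8 = 8 dB, giving input = -7 dBFS.

-7 dBFS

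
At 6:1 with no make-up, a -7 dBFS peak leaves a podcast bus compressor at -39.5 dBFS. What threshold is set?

Input is 39 dB above T (since output overshoot × R = input overshoot: (-39.5 − T)·6 = -7 − T gives T = -46 dBFS).
Check: -46 + (-7 − (-46))/6 = -46 + 6.5 = -39.5 dBFS. ✓

-46 dBFS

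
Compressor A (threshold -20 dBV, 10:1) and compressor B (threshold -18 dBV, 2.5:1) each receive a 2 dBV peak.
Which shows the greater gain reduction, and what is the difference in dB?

A: 22 dB over, compressed to 2.2 dB over, so 19.8 dB of GR.
B: 20 dB over, compressed to 8 dB over, so 12 dB of GR.
Difference: 7.8 dB in favour of A.

A, by 7.8 dB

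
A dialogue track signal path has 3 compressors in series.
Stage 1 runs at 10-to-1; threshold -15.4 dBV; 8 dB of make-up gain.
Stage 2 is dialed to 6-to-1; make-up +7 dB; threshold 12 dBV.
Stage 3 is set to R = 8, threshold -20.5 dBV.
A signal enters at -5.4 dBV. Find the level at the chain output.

Stage 1: overshoot 10 dB → 10/10 = 1 dB → -14.4 dBV; +8 dB make-up → -6.4 dBV.
Stage 2: -6.4 dBV is at or below the 12 dBV threshold — no compression; make-up brings it to 0.6 dBV.
Stage 3: overshoot 21.1 dB → 21.1/8 = 2.6375 dB → -17.8625 dBV.

-17.8625 dBV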